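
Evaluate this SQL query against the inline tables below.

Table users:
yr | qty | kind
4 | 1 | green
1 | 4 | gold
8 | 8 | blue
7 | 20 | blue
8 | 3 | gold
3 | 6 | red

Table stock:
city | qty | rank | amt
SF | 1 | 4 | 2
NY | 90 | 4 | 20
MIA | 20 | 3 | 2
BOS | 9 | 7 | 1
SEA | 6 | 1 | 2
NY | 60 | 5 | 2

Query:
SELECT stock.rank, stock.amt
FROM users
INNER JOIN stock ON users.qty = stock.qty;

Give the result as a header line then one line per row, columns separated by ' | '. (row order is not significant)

== RESULT ==
stock.rank | stock.amt
4 | 2
3 | 2
1 | 2

Derivation:
After JOIN stock (3 rows):
users.yr | users.qty | users.kind | stock.city | stock.qty | stock.rank | stock.amt
4 | 1 | green | SF | 1 | 4 | 2
7 | 20 | blue | MIA | 20 | 3 | 2
3 | 6 | red | SEA | 6 | 1 | 2
After SELECT (3 rows):
stock.rank | stock.amt
4 | 2
3 | 2
1 | 2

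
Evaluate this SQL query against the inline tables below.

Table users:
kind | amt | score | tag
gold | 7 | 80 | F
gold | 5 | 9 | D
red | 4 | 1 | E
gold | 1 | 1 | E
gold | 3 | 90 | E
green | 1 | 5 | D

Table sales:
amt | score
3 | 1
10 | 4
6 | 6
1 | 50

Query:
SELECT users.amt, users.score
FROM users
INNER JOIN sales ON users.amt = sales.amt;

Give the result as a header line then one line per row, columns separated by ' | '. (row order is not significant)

After JOIN sales (3 rows):
users.kind | users.amt | users.score | users.tag | sales.amt | sales.score
gold | 1 | 1 | E | 1 | 50
gold | 3 | 90 | E | 3 | 1
green | 1 | 5 | D | 1 | 50
After SELECT (3 rows):
users.amt | users.score
1 | 1
3 | 90
1 | 5

== RESULT ==
users.amt | users.score
1 | 1
3 | 90
1 | 5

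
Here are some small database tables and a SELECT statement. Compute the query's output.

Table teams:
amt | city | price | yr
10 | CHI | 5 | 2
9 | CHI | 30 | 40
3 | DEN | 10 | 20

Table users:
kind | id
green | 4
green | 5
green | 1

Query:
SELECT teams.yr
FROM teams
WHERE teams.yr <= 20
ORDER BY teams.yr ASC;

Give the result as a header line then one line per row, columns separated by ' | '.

== RESULT ==
teams.yr
2
20

Derivation:
After WHERE (2 rows):
teams.amt | teams.city | teams.price | teams.yr
10 | CHI | 5 | 2
3 | DEN | 10 | 20
After SELECT (2 rows):
teams.yr
2
20
After ORDER BY (2 rows):
teams.yr
2
20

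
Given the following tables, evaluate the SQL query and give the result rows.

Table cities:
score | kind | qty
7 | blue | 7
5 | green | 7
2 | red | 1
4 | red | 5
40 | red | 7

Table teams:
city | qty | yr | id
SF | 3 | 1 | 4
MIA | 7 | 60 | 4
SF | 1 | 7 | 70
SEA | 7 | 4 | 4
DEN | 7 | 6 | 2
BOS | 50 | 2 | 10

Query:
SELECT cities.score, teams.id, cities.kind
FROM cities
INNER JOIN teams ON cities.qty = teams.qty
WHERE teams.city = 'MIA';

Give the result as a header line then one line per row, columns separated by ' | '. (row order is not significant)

== RESULT ==
cities.score | teams.id | cities.kind
7 | 4 | blue
5 | 4 | green
40 | 4 | red

Derivation:
After JOIN teams (10 rows):
cities.score | cities.kind | cities.qty | teams.city | teams.qty | teams.yr | teams.id
7 | blue | 7 | MIA | 7 | 60 | 4
7 | blue | 7 | SEA | 7 | 4 | 4
7 | blue | 7 | DEN | 7 | 6 | 2
5 | green | 7 | MIA | 7 | 60 | 4
5 | green | 7 | SEA | 7 | 4 | 4
5 | green | 7 | DEN | 7 | 6 | 2
2 | red | 1 | SF | 1 | 7 | 70
40 | red | 7 | MIA | 7 | 60 | 4
40 | red | 7 | SEA | 7 | 4 | 4
40 | red | 7 | DEN | 7 | 6 | 2
After WHERE (3 rows):
cities.score | cities.kind | cities.qty | teams.city | teams.qty | teams.yr | teams.id
7 | blue | 7 | MIA | 7 | 60 | 4
5 | green | 7 | MIA | 7 | 60 | 4
40 | red | 7 | MIA | 7 | 60 | 4
After SELECT (3 rows):
cities.score | teams.id | cities.kind
7 | 4 | blue
5 | 4 | green
40 | 4 | red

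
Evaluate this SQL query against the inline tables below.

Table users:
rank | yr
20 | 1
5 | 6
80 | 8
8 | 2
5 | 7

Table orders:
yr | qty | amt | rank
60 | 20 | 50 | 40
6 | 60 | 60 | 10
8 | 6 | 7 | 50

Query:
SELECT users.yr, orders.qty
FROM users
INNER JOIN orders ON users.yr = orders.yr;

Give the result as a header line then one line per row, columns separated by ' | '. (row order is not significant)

After JOIN orders (2 rows):
users.rank | users.yr | orders.yr | orders.qty | orders.amt | orders.rank
5 | 6 | 6 | 60 | 60 | 10
80 | 8 | 8 | 6 | 7 | 50
After SELECT (2 rows):
users.yr | orders.qty
6 | 60
8 | 6

== RESULT ==
users.yr | orders.qty
6 | 60
8 | 6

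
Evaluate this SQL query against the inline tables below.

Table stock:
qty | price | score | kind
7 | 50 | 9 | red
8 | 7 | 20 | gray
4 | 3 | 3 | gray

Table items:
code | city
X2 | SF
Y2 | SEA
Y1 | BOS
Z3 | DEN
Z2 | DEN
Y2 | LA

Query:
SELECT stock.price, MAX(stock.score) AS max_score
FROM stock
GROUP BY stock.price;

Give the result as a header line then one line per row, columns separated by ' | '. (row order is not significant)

After GROUP BY (3 rows):
stock.price | max_score
50 | 9
7 | 20
3 | 3

== RESULT ==
stock.price | max_score
50 | 9
7 | 20
3 | 3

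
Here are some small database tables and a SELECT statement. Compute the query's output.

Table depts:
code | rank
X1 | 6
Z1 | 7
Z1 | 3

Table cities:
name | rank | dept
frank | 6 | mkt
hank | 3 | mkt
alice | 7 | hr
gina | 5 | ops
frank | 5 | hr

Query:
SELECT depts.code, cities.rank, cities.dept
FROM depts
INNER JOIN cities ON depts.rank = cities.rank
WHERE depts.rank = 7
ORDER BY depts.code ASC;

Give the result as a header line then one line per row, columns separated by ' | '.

== RESULT ==
depts.code | cities.rank | cities.dept
Z1 | 7 | hr

Derivation:
After JOIN cities (3 rows):
depts.code | depts.rank | cities.name | cities.rank | cities.dept
X1 | 6 | frank | 6 | mkt
Z1 | 7 | alice | 7 | hr
Z1 | 3 | hank | 3 | mkt
After WHERE (1 rows):
depts.code | depts.rank | cities.name | cities.rank | cities.dept
Z1 | 7 | alice | 7 | hr
After SELECT (1 rows):
depts.code | cities.rank | cities.dept
Z1 | 7 | hr
After ORDER BY (1 rows):
depts.code | cities.rank | cities.dept
Z1 | 7 | hr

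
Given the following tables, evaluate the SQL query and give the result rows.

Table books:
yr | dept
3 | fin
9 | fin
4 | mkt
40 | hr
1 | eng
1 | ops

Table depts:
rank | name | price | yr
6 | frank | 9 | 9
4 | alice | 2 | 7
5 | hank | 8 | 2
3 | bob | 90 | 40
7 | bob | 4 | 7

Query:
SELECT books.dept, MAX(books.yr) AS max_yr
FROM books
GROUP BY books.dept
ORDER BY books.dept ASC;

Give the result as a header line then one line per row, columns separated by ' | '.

== RESULT ==
books.dept | max_yr
eng | 1
fin | 9
hr | 40
mkt | 4
ops | 1

Derivation:
After GROUP BY (5 rows):
books.dept | max_yr
fin | 9
mkt | 4
hr | 40
eng | 1
ops | 1
After ORDER BY (5 rows):
books.dept | max_yr
eng | 1
fin | 9
hr | 40
mkt | 4
ops | 1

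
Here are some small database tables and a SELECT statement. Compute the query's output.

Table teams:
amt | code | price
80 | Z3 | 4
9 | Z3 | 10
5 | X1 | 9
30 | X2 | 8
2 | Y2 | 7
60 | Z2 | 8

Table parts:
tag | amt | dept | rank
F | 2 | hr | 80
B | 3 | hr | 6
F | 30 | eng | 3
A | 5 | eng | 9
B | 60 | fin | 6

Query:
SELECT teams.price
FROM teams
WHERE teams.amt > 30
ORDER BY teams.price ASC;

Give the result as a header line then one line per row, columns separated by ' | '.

After WHERE (2 rows):
teams.amt | teams.code | teams.price
80 | Z3 | 4
60 | Z2 | 8
After SELECT (2 rows):
teams.price
4
8
After ORDER BY (2 rows):
teams.price
4
8

== RESULT ==
teams.price
4
8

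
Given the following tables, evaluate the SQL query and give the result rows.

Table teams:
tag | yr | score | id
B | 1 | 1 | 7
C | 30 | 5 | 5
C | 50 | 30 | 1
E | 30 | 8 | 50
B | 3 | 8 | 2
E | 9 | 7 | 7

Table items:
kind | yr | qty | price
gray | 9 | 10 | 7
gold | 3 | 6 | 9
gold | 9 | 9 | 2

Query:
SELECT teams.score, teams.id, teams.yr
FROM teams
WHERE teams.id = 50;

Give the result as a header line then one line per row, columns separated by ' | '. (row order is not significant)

After WHERE (1 rows):
teams.tag | teams.yr | teams.score | teams.id
E | 30 | 8 | 50
After SELECT (1 rows):
teams.score | teams.id | teams.yr
8 | 50 | 30

== RESULT ==
teams.score | teams.id | teams.yr
8 | 50 | 30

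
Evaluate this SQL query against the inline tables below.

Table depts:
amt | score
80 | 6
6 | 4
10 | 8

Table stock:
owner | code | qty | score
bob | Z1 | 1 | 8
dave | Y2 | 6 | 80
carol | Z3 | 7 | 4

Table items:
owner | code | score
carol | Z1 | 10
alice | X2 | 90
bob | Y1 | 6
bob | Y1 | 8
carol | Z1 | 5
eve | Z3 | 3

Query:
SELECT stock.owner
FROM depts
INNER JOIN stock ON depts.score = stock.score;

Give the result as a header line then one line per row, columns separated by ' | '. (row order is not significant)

== RESULT ==
stock.owner
carol
bob

Derivation:
After JOIN stock (2 rows):
depts.amt | depts.score | stock.owner | stock.code | stock.qty | stock.score
6 | 4 | carol | Z3 | 7 | 4
10 | 8 | bob | Z1 | 1 | 8
After SELECT (2 rows):
stock.owner
carol
bob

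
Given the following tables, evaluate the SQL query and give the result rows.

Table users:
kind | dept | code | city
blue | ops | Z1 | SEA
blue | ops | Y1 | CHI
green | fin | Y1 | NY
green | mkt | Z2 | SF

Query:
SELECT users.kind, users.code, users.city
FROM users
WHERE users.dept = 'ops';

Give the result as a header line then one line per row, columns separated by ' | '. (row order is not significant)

After WHERE (2 rows):
users.kind | users.dept | users.code | users.city
blue | ops | Z1 | SEA
blue | ops | Y1 | CHI
After SELECT (2 rows):
users.kind | users.code | users.city
blue | Z1 | SEA
blue | Y1 | CHI

== RESULT ==
users.kind | users.code | users.city
blue | Z1 | SEA
blue | Y1 | CHI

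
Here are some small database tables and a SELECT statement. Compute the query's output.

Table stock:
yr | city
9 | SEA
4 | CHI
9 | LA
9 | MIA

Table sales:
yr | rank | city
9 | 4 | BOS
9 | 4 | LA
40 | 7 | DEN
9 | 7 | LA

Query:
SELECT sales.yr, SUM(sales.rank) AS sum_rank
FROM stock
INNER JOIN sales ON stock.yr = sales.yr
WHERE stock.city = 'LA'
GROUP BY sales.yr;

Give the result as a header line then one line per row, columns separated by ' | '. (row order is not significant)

After JOIN sales (9 rows):
stock.yr | stock.city | sales.yr | sales.rank | sales.city
9 | SEA | 9 | 4 | BOS
9 | SEA | 9 | 4 | LA
9 | SEA | 9 | 7 | LA
9 | LA | 9 | 4 | BOS
9 | LA | 9 | 4 | LA
9 | LA | 9 | 7 | LA
9 | MIA | 9 | 4 | BOS
9 | MIA | 9 | 4 | LA
9 | MIA | 9 | 7 | LA
After WHERE (3 rows):
stock.yr | stock.city | sales.yr | sales.rank | sales.city
9 | LA | 9 | 4 | BOS
9 | LA | 9 | 4 | LA
9 | LA | 9 | 7 | LA
After GROUP BY (1 rows):
sales.yr | sum_rank
9 | 15

== RESULT ==
sales.yr | sum_rank
9 | 15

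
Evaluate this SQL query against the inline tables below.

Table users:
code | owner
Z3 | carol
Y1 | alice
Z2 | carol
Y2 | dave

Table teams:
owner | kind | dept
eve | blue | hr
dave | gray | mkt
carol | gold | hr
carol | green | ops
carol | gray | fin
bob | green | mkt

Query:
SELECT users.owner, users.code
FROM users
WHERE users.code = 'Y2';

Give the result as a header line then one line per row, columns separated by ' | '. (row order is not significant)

After WHERE (1 rows):
users.code | users.owner
Y2 | dave
After SELECT (1 rows):
users.owner | users.code
dave | Y2

== RESULT ==
users.owner | users.code
dave | Y2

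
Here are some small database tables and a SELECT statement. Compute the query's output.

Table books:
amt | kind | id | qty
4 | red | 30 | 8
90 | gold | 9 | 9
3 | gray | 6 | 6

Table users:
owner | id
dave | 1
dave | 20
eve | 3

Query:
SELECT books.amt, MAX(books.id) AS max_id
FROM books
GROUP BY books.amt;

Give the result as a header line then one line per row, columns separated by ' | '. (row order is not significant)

== RESULT ==
books.amt | max_id
4 | 30
90 | 9
3 | 6

Derivation:
After GROUP BY (3 rows):
books.amt | max_id
4 | 30
90 | 9
3 | 6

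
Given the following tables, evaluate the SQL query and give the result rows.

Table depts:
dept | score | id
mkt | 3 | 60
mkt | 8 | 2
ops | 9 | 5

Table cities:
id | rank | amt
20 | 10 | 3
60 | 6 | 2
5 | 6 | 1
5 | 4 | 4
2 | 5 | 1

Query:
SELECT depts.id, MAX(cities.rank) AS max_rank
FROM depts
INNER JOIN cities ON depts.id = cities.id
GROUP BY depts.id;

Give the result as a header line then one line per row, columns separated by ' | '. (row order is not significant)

== RESULT ==
depts.id | max_rank
60 | 6
2 | 5
5 | 6

Derivation:
After JOIN cities (4 rows):
depts.dept | depts.score | depts.id | cities.id | cities.rank | cities.amt
mkt | 3 | 60 | 60 | 6 | 2
mkt | 8 | 2 | 2 | 5 | 1
ops | 9 | 5 | 5 | 6 | 1
ops | 9 | 5 | 5 | 4 | 4
After GROUP BY (3 rows):
depts.id | max_rank
60 | 6
2 | 5
5 | 6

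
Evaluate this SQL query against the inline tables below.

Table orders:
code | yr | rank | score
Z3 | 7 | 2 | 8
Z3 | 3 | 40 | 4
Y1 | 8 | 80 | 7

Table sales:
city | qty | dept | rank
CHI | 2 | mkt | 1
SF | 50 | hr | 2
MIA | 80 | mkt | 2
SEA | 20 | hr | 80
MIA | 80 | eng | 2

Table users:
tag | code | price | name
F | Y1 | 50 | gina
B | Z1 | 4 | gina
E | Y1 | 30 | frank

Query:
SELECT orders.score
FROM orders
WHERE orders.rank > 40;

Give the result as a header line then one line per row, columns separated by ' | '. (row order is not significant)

After WHERE (1 rows):
orders.code | orders.yr | orders.rank | orders.score
Y1 | 8 | 80 | 7
After SELECT (1 rows):
orders.score
7

== RESULT ==
orders.score
7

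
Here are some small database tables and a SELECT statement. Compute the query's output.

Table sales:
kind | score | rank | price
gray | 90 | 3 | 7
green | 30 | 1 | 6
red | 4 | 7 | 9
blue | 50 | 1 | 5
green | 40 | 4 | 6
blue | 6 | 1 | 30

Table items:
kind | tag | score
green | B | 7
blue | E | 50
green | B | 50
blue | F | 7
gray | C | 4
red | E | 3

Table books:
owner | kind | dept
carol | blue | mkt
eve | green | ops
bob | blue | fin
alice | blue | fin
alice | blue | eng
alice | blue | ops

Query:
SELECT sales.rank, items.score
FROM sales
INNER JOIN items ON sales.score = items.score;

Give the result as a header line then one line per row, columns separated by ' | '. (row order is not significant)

After JOIN items (3 rows):
sales.kind | sales.score | sales.rank | sales.price | items.kind | items.tag | items.score
red | 4 | 7 | 9 | gray | C | 4
blue | 50 | 1 | 5 | blue | E | 50
blue | 50 | 1 | 5 | green | B | 50
After SELECT (3 rows):
sales.rank | items.score
7 | 4
1 | 50
1 | 50

== RESULT ==
sales.rank | items.score
7 | 4
1 | 50
1 | 50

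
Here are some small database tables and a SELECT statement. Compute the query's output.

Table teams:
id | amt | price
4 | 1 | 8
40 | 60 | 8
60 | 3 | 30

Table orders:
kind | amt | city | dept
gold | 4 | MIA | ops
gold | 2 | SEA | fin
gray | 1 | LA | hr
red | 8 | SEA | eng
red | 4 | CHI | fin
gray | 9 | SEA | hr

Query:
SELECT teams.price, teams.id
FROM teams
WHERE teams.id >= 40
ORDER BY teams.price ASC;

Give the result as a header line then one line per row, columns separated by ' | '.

After WHERE (2 rows):
teams.id | teams.amt | teams.price
40 | 60 | 8
60 | 3 | 30
After SELECT (2 rows):
teams.price | teams.id
8 | 40
30 | 60
After ORDER BY (2 rows):
teams.price | teams.id
8 | 40
30 | 60

== RESULT ==
teams.price | teams.id
8 | 40
30 | 60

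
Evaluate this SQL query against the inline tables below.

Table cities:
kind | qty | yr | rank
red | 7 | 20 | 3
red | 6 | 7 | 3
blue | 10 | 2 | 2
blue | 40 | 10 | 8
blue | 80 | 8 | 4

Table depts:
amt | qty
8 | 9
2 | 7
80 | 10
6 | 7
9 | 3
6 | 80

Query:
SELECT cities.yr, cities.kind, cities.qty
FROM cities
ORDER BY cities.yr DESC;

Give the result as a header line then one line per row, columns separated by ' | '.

After SELECT (5 rows):
cities.yr | cities.kind | cities.qty
20 | red | 7
7 | red | 6
2 | blue | 10
10 | blue | 40
8 | blue | 80
After ORDER BY (5 rows):
cities.yr | cities.kind | cities.qty
20 | red | 7
10 | blue | 40
8 | blue | 80
7 | red | 6
2 | blue | 10

== RESULT ==
cities.yr | cities.kind | cities.qty
20 | red | 7
10 | blue | 40
8 | blue | 80
7 | red | 6
2 | blue | 10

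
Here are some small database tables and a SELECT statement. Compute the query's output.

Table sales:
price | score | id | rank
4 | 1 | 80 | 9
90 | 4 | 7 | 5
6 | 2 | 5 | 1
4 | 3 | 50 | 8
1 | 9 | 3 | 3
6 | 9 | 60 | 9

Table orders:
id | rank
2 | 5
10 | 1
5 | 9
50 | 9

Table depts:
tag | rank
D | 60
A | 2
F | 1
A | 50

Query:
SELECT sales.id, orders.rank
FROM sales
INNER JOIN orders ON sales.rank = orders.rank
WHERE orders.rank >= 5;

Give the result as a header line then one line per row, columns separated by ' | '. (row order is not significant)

After JOIN orders (6 rows):
sales.price | sales.score | sales.id | sales.rank | orders.id | orders.rank
4 | 1 | 80 | 9 | 5 | 9
4 | 1 | 80 | 9 | 50 | 9
90 | 4 | 7 | 5 | 2 | 5
6 | 2 | 5 | 1 | 10 | 1
6 | 9 | 60 | 9 | 5 | 9
6 | 9 | 60 | 9 | 50 | 9
After WHERE (5 rows):
sales.price | sales.score | sales.id | sales.rank | orders.id | orders.rank
4 | 1 | 80 | 9 | 5 | 9
4 | 1 | 80 | 9 | 50 | 9
90 | 4 | 7 | 5 | 2 | 5
6 | 9 | 60 | 9 | 5 | 9
6 | 9 | 60 | 9 | 50 | 9
After SELECT (5 rows):
sales.id | orders.rank
80 | 9
80 | 9
7 | 5
60 | 9
60 | 9

== RESULT ==
sales.id | orders.rank
80 | 9
80 | 9
7 | 5
60 | 9
60 | 9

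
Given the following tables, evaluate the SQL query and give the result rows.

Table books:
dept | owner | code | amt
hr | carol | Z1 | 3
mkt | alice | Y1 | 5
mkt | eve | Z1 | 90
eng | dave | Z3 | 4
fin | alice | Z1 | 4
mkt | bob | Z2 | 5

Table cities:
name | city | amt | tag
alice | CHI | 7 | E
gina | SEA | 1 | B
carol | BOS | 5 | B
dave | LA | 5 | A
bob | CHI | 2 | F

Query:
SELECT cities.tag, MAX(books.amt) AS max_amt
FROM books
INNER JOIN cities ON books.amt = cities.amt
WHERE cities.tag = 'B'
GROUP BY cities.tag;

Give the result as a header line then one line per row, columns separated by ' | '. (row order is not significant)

== RESULT ==
cities.tag | max_amt
B | 5

Derivation:
After JOIN cities (4 rows):
books.dept | books.owner | books.code | books.amt | cities.name | cities.city | cities.amt | cities.tag
mkt | alice | Y1 | 5 | carol | BOS | 5 | B
mkt | alice | Y1 | 5 | dave | LA | 5 | A
mkt | bob | Z2 | 5 | carol | BOS | 5 | B
mkt | bob | Z2 | 5 | dave | LA | 5 | A
After WHERE (2 rows):
books.dept | books.owner | books.code | books.amt | cities.name | cities.city | cities.amt | cities.tag
mkt | alice | Y1 | 5 | carol | BOS | 5 | B
mkt | bob | Z2 | 5 | carol | BOS | 5 | B
After GROUP BY (1 rows):
cities.tag | max_amt
B | 5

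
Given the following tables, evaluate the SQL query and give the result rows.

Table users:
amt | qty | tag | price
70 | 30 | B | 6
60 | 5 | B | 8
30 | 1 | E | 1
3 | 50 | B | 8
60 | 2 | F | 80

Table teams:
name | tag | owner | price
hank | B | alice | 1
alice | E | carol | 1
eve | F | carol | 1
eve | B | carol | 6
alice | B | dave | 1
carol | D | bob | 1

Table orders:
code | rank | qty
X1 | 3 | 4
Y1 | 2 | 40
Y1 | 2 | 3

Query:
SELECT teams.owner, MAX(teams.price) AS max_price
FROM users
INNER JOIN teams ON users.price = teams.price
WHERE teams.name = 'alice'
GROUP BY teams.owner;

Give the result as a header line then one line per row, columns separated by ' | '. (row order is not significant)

== RESULT ==
teams.owner | max_price
carol | 1
dave | 1

Derivation:
After JOIN teams (6 rows):
users.amt | users.qty | users.tag | users.price | teams.name | teams.tag | teams.owner | teams.price
70 | 30 | B | 6 | eve | B | carol | 6
30 | 1 | E | 1 | hank | B | alice | 1
30 | 1 | E | 1 | alice | E | carol | 1
30 | 1 | E | 1 | eve | F | carol | 1
30 | 1 | E | 1 | alice | B | dave | 1
30 | 1 | E | 1 | carol | D | bob | 1
After WHERE (2 rows):
users.amt | users.qty | users.tag | users.price | teams.name | teams.tag | teams.owner | teams.price
30 | 1 | E | 1 | alice | E | carol | 1
30 | 1 | E | 1 | alice | B | dave | 1
After GROUP BY (2 rows):
teams.owner | max_price
carol | 1
dave | 1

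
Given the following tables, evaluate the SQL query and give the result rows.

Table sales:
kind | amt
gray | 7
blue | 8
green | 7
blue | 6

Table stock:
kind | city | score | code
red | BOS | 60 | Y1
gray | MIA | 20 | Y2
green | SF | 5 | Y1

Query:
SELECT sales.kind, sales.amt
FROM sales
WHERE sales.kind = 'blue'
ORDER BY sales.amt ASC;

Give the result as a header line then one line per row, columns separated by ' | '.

After WHERE (2 rows):
sales.kind | sales.amt
blue | 8
blue | 6
After SELECT (2 rows):
sales.kind | sales.amt
blue | 8
blue | 6
After ORDER BY (2 rows):
sales.kind | sales.amt
blue | 6
blue | 8

== RESULT ==
sales.kind | sales.amt
blue | 6
blue | 8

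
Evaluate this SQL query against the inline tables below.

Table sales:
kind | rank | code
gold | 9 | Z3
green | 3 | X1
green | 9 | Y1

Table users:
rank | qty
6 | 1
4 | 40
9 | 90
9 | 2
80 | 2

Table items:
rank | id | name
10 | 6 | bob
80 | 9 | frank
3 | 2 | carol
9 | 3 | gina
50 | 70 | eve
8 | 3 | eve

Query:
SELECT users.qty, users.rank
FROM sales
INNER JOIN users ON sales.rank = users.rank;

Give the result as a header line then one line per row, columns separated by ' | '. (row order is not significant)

== RESULT ==
users.qty | users.rank
90 | 9
2 | 9
90 | 9
2 | 9

Derivation:
After JOIN users (4 rows):
sales.kind | sales.rank | sales.code | users.rank | users.qty
gold | 9 | Z3 | 9 | 90
gold | 9 | Z3 | 9 | 2
green | 9 | Y1 | 9 | 90
green | 9 | Y1 | 9 | 2
After SELECT (4 rows):
users.qty | users.rank
90 | 9
2 | 9
90 | 9
2 | 9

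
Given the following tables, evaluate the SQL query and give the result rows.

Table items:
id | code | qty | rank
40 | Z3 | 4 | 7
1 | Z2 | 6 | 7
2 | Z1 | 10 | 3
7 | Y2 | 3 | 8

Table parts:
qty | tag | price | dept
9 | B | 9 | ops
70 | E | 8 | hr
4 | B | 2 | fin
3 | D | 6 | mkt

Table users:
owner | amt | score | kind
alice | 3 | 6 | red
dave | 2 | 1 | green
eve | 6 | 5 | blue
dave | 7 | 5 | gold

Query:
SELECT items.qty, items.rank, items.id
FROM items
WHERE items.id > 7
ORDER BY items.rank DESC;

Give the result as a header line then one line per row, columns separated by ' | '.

After WHERE (1 rows):
items.id | items.code | items.qty | items.rank
40 | Z3 | 4 | 7
After SELECT (1 rows):
items.qty | items.rank | items.id
4 | 7 | 40
After ORDER BY (1 rows):
items.qty | items.rank | items.id
4 | 7 | 40

== RESULT ==
items.qty | items.rank | items.id
4 | 7 | 40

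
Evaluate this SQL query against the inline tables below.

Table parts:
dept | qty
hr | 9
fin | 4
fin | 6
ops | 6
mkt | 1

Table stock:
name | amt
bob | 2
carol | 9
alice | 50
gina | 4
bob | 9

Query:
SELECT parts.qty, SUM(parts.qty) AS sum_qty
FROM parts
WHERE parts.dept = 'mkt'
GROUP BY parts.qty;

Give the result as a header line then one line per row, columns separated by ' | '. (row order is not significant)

After WHERE (1 rows):
parts.dept | parts.qty
mkt | 1
After GROUP BY (1 rows):
parts.qty | sum_qty
1 | 1

== RESULT ==
parts.qty | sum_qty
1 | 1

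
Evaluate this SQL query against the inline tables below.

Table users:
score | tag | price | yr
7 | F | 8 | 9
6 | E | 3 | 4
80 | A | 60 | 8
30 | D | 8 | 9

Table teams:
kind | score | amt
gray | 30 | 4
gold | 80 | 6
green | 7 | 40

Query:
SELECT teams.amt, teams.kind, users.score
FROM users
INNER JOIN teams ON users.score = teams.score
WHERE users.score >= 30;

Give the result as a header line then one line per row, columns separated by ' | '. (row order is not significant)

After JOIN teams (3 rows):
users.score | users.tag | users.price | users.yr | teams.kind | teams.score | teams.amt
7 | F | 8 | 9 | green | 7 | 40
80 | A | 60 | 8 | gold | 80 | 6
30 | D | 8 | 9 | gray | 30 | 4
After WHERE (2 rows):
users.score | users.tag | users.price | users.yr | teams.kind | teams.score | teams.amt
80 | A | 60 | 8 | gold | 80 | 6
30 | D | 8 | 9 | gray | 30 | 4
After SELECT (2 rows):
teams.amt | teams.kind | users.score
6 | gold | 80
4 | gray | 30

== RESULT ==
teams.amt | teams.kind | users.score
6 | gold | 80
4 | gray | 30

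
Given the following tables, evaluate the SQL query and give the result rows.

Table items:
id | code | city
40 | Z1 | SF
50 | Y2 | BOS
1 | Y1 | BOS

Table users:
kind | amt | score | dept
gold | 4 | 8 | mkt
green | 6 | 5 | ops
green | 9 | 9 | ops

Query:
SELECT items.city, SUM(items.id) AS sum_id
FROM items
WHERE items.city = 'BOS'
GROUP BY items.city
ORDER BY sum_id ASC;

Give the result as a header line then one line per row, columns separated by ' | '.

== RESULT ==
items.city | sum_id
BOS | 51

Derivation:
After WHERE (2 rows):
items.id | items.code | items.city
50 | Y2 | BOS
1 | Y1 | BOS
After GROUP BY (1 rows):
items.city | sum_id
BOS | 51
After ORDER BY (1 rows):
items.city | sum_id
BOS | 51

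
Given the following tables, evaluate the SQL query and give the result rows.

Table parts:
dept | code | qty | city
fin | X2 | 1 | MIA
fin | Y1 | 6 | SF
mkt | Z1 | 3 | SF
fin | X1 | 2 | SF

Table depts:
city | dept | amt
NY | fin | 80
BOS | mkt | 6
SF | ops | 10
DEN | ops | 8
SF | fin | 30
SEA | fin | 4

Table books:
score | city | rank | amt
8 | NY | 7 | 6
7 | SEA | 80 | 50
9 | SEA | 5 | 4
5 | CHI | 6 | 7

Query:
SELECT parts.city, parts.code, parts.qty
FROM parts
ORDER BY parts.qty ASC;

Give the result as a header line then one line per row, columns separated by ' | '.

== RESULT ==
parts.city | parts.code | parts.qty
MIA | X2 | 1
SF | X1 | 2
SF | Z1 | 3
SF | Y1 | 6

Derivation:
After SELECT (4 rows):
parts.city | parts.code | parts.qty
MIA | X2 | 1
SF | Y1 | 6
SF | Z1 | 3
SF | X1 | 2
After ORDER BY (4 rows):
parts.city | parts.code | parts.qty
MIA | X2 | 1
SF | X1 | 2
SF | Z1 | 3
SF | Y1 | 6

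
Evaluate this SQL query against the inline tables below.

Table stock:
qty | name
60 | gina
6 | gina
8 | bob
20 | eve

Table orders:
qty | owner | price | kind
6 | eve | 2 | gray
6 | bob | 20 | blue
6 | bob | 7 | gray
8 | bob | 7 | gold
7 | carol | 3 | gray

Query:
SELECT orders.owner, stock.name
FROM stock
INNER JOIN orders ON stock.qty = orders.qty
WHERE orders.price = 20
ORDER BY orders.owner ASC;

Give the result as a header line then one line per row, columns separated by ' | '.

After JOIN orders (4 rows):
stock.qty | stock.name | orders.qty | orders.owner | orders.price | orders.kind
6 | gina | 6 | eve | 2 | gray
6 | gina | 6 | bob | 20 | blue
6 | gina | 6 | bob | 7 | gray
8 | bob | 8 | bob | 7 | gold
After WHERE (1 rows):
stock.qty | stock.name | orders.qty | orders.owner | orders.price | orders.kind
6 | gina | 6 | bob | 20 | blue
After SELECT (1 rows):
orders.owner | stock.name
bob | gina
After ORDER BY (1 rows):
orders.owner | stock.name
bob | gina

== RESULT ==
orders.owner | stock.name
bob | gina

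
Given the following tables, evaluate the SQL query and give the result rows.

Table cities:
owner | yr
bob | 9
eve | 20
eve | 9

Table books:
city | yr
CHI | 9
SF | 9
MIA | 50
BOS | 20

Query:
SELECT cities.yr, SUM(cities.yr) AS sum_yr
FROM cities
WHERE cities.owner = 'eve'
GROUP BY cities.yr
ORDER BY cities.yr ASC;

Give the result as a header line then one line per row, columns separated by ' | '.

== RESULT ==
cities.yr | sum_yr
9 | 9
20 | 20

Derivation:
After WHERE (2 rows):
cities.owner | cities.yr
eve | 20
eve | 9
After GROUP BY (2 rows):
cities.yr | sum_yr
20 | 20
9 | 9
After ORDER BY (2 rows):
cities.yr | sum_yr
9 | 9
20 | 20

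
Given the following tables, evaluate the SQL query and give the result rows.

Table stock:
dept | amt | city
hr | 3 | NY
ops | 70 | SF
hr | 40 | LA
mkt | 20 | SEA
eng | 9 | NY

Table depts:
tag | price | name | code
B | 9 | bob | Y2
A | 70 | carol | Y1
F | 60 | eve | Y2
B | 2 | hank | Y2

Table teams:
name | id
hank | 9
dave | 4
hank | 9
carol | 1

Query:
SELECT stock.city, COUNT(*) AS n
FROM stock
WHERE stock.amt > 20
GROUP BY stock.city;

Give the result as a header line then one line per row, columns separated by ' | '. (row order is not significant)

After WHERE (2 rows):
stock.dept | stock.amt | stock.city
ops | 70 | SF
hr | 40 | LA
After GROUP BY (2 rows):
stock.city | n
SF | 1
LA | 1

== RESULT ==
stock.city | n
SF | 1
LA | 1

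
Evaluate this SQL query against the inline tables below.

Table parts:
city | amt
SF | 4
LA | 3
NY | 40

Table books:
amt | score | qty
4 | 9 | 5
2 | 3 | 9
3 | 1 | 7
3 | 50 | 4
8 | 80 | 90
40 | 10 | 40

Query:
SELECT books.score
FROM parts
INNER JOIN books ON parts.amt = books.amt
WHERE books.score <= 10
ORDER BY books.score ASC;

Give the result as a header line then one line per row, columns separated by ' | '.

After JOIN books (4 rows):
parts.city | parts.amt | books.amt | books.score | books.qty
SF | 4 | 4 | 9 | 5
LA | 3 | 3 | 1 | 7
LA | 3 | 3 | 50 | 4
NY | 40 | 40 | 10 | 40
After WHERE (3 rows):
parts.city | parts.amt | books.amt | books.score | books.qty
SF | 4 | 4 | 9 | 5
LA | 3 | 3 | 1 | 7
NY | 40 | 40 | 10 | 40
After SELECT (3 rows):
books.score
9
1
10
After ORDER BY (3 rows):
books.score
1
9
10

== RESULT ==
books.score
1
9
10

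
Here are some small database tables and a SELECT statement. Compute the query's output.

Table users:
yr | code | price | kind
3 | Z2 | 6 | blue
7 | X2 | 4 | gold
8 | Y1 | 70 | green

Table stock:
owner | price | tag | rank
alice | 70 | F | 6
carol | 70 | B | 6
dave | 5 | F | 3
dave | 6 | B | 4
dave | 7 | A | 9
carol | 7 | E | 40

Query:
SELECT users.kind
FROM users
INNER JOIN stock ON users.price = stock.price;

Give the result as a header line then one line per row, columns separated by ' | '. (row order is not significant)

After JOIN stock (3 rows):
users.yr | users.code | users.price | users.kind | stock.owner | stock.price | stock.tag | stock.rank
3 | Z2 | 6 | blue | dave | 6 | B | 4
8 | Y1 | 70 | green | alice | 70 | F | 6
8 | Y1 | 70 | green | carol | 70 | B | 6
After SELECT (3 rows):
users.kind
blue
green
green

== RESULT ==
users.kind
blue
green
green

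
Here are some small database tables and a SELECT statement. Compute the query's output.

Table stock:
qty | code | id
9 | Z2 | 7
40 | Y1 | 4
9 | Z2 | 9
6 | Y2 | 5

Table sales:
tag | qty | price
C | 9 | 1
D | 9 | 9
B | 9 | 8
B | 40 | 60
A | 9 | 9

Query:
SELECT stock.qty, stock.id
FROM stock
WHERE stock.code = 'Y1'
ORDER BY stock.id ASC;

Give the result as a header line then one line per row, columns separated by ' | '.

After WHERE (1 rows):
stock.qty | stock.code | stock.id
40 | Y1 | 4
After SELECT (1 rows):
stock.qty | stock.id
40 | 4
After ORDER BY (1 rows):
stock.qty | stock.id
40 | 4

== RESULT ==
stock.qty | stock.id
40 | 4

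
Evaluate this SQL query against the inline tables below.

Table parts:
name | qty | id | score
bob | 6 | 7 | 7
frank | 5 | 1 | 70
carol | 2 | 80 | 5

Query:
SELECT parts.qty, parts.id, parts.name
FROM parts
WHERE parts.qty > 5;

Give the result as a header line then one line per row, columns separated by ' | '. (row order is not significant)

After WHERE (1 rows):
parts.name | parts.qty | parts.id | parts.score
bob | 6 | 7 | 7
After SELECT (1 rows):
parts.qty | parts.id | parts.name
6 | 7 | bob

== RESULT ==
parts.qty | parts.id | parts.name
6 | 7 | bob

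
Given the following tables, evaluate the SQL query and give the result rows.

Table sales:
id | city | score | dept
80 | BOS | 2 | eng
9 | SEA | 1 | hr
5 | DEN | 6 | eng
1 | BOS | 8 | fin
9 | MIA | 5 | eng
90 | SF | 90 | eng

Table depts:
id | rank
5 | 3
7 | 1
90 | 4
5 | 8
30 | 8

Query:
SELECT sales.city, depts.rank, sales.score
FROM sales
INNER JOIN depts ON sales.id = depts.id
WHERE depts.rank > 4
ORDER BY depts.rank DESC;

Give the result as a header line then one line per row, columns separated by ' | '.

== RESULT ==
sales.city | depts.rank | sales.score
DEN | 8 | 6

Derivation:
After JOIN depts (3 rows):
sales.id | sales.city | sales.score | sales.dept | depts.id | depts.rank
5 | DEN | 6 | eng | 5 | 3
5 | DEN | 6 | eng | 5 | 8
90 | SF | 90 | eng | 90 | 4
After WHERE (1 rows):
sales.id | sales.city | sales.score | sales.dept | depts.id | depts.rank
5 | DEN | 6 | eng | 5 | 8
After SELECT (1 rows):
sales.city | depts.rank | sales.score
DEN | 8 | 6
After ORDER BY (1 rows):
sales.city | depts.rank | sales.score
DEN | 8 | 6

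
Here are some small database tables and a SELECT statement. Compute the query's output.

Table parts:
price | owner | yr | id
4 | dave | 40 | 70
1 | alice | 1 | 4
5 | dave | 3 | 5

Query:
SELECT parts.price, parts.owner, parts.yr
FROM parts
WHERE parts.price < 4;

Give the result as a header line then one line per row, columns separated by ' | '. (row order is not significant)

== RESULT ==
parts.price | parts.owner | parts.yr
1 | alice | 1

Derivation:
After WHERE (1 rows):
parts.price | parts.owner | parts.yr | parts.id
1 | alice | 1 | 4
After SELECT (1 rows):
parts.price | parts.owner | parts.yr
1 | alice | 1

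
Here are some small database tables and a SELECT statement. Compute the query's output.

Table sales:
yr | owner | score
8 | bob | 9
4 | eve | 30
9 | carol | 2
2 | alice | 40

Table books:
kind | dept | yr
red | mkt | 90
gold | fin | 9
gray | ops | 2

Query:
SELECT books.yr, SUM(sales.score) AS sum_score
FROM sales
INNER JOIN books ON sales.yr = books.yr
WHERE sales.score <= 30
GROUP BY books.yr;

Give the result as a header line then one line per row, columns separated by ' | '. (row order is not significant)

== RESULT ==
books.yr | sum_score
9 | 2

Derivation:
After JOIN books (2 rows):
sales.yr | sales.owner | sales.score | books.kind | books.dept | books.yr
9 | carol | 2 | gold | fin | 9
2 | alice | 40 | gray | ops | 2
After WHERE (1 rows):
sales.yr | sales.owner | sales.score | books.kind | books.dept | books.yr
9 | carol | 2 | gold | fin | 9
After GROUP BY (1 rows):
books.yr | sum_score
9 | 2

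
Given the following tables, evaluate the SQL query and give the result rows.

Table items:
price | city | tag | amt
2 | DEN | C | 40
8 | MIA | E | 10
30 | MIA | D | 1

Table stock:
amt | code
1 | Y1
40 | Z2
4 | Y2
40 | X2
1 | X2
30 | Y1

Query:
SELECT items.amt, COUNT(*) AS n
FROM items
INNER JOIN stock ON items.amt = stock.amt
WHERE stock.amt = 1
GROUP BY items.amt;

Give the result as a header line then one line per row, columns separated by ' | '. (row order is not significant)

== RESULT ==
items.amt | n
1 | 2

Derivation:
After JOIN stock (4 rows):
items.price | items.city | items.tag | items.amt | stock.amt | stock.code
2 | DEN | C | 40 | 40 | Z2
2 | DEN | C | 40 | 40 | X2
30 | MIA | D | 1 | 1 | Y1
30 | MIA | D | 1 | 1 | X2
After WHERE (2 rows):
items.price | items.city | items.tag | items.amt | stock.amt | stock.code
30 | MIA | D | 1 | 1 | Y1
30 | MIA | D | 1 | 1 | X2
After GROUP BY (1 rows):
items.amt | n
1 | 2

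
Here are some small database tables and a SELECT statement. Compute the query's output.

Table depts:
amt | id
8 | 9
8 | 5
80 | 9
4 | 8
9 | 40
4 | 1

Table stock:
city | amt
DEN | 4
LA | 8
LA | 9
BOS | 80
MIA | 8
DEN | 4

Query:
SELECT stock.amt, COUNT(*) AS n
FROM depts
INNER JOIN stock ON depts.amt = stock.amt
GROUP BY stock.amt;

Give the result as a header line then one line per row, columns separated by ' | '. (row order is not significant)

After JOIN stock (10 rows):
depts.amt | depts.id | stock.city | stock.amt
8 | 9 | LA | 8
8 | 9 | MIA | 8
8 | 5 | LA | 8
8 | 5 | MIA | 8
80 | 9 | BOS | 80
4 | 8 | DEN | 4
4 | 8 | DEN | 4
9 | 40 | LA | 9
4 | 1 | DEN | 4
4 | 1 | DEN | 4
After GROUP BY (4 rows):
stock.amt | n
8 | 4
80 | 1
4 | 4
9 | 1

== RESULT ==
stock.amt | n
8 | 4
80 | 1
4 | 4
9 | 1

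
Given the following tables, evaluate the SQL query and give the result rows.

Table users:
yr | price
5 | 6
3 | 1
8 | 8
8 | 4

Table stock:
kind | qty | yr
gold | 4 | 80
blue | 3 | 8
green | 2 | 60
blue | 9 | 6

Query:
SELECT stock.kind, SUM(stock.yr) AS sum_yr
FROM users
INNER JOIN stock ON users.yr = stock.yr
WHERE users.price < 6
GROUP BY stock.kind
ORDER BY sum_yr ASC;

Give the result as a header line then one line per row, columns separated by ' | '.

== RESULT ==
stock.kind | sum_yr
blue | 8

Derivation:
After JOIN stock (2 rows):
users.yr | users.price | stock.kind | stock.qty | stock.yr
8 | 8 | blue | 3 | 8
8 | 4 | blue | 3 | 8
After WHERE (1 rows):
users.yr | users.price | stock.kind | stock.qty | stock.yr
8 | 4 | blue | 3 | 8
After GROUP BY (1 rows):
stock.kind | sum_yr
blue | 8
After ORDER BY (1 rows):
stock.kind | sum_yr
blue | 8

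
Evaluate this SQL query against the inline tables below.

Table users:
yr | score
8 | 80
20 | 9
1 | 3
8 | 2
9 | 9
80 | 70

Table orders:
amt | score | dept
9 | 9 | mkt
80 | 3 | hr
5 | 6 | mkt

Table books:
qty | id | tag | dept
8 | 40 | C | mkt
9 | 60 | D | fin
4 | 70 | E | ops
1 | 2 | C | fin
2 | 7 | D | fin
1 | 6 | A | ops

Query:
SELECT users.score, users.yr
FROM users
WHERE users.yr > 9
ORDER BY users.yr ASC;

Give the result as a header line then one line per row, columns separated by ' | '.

After WHERE (2 rows):
users.yr | users.score
20 | 9
80 | 70
After SELECT (2 rows):
users.score | users.yr
9 | 20
70 | 80
After ORDER BY (2 rows):
users.score | users.yr
9 | 20
70 | 80

== RESULT ==
users.score | users.yr
9 | 20
70 | 80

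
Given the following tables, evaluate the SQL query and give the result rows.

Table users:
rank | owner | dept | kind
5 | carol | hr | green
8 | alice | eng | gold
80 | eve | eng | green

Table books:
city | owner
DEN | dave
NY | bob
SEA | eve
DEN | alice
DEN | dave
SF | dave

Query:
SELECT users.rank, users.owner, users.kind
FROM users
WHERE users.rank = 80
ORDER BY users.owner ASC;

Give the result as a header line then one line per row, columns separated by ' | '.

== RESULT ==
users.rank | users.owner | users.kind
80 | eve | green

Derivation:
After WHERE (1 rows):
users.rank | users.owner | users.dept | users.kind
80 | eve | eng | green
After SELECT (1 rows):
users.rank | users.owner | users.kind
80 | eve | green
After ORDER BY (1 rows):
users.rank | users.owner | users.kind
80 | eve | green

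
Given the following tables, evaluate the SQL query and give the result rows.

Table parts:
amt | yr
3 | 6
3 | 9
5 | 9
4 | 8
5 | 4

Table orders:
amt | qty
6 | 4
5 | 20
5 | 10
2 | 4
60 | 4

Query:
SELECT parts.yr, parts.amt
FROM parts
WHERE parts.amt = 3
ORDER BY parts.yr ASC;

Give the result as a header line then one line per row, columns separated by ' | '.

After WHERE (2 rows):
parts.amt | parts.yr
3 | 6
3 | 9
After SELECT (2 rows):
parts.yr | parts.amt
6 | 3
9 | 3
After ORDER BY (2 rows):
parts.yr | parts.amt
6 | 3
9 | 3

== RESULT ==
parts.yr | parts.amt
6 | 3
9 | 3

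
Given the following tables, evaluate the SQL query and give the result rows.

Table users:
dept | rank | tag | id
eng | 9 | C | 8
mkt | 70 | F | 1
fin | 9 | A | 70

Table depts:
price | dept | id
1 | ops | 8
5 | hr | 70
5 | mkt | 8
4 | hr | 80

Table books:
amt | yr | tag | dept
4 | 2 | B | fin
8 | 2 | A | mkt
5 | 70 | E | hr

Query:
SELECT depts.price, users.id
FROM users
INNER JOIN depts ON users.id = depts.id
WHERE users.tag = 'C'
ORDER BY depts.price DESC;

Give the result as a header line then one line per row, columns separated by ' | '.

After JOIN depts (3 rows):
users.dept | users.rank | users.tag | users.id | depts.price | depts.dept | depts.id
eng | 9 | C | 8 | 1 | ops | 8
eng | 9 | C | 8 | 5 | mkt | 8
fin | 9 | A | 70 | 5 | hr | 70
After WHERE (2 rows):
users.dept | users.rank | users.tag | users.id | depts.price | depts.dept | depts.id
eng | 9 | C | 8 | 1 | ops | 8
eng | 9 | C | 8 | 5 | mkt | 8
After SELECT (2 rows):
depts.price | users.id
1 | 8
5 | 8
After ORDER BY (2 rows):
depts.price | users.id
5 | 8
1 | 8

== RESULT ==
depts.price | users.id
5 | 8
1 | 8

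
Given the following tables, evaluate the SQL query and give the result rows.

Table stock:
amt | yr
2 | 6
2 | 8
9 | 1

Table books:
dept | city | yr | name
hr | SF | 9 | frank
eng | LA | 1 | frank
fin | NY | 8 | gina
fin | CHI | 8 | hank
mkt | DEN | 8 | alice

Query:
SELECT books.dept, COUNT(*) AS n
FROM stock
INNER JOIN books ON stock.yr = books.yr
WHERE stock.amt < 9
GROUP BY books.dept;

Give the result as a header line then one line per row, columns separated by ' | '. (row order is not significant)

After JOIN books (4 rows):
stock.amt | stock.yr | books.dept | books.city | books.yr | books.name
2 | 8 | fin | NY | 8 | gina
2 | 8 | fin | CHI | 8 | hank
2 | 8 | mkt | DEN | 8 | alice
9 | 1 | eng | LA | 1 | frank
After WHERE (3 rows):
stock.amt | stock.yr | books.dept | books.city | books.yr | books.name
2 | 8 | fin | NY | 8 | gina
2 | 8 | fin | CHI | 8 | hank
2 | 8 | mkt | DEN | 8 | alice
After GROUP BY (2 rows):
books.dept | n
fin | 2
mkt | 1

== RESULT ==
books.dept | n
fin | 2
mkt | 1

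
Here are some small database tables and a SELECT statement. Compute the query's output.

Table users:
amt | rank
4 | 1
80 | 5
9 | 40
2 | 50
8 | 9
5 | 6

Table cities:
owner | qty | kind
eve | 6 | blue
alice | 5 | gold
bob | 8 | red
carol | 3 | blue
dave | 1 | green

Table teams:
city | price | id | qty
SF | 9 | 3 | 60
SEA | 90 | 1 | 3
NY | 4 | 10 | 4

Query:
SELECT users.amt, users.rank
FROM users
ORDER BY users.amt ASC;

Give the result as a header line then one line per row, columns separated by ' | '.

After SELECT (6 rows):
users.amt | users.rank
4 | 1
80 | 5
9 | 40
2 | 50
8 | 9
5 | 6
After ORDER BY (6 rows):
users.amt | users.rank
2 | 50
4 | 1
5 | 6
8 | 9
9 | 40
80 | 5

== RESULT ==
users.amt | users.rank
2 | 50
4 | 1
5 | 6
8 | 9
9 | 40
80 | 5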